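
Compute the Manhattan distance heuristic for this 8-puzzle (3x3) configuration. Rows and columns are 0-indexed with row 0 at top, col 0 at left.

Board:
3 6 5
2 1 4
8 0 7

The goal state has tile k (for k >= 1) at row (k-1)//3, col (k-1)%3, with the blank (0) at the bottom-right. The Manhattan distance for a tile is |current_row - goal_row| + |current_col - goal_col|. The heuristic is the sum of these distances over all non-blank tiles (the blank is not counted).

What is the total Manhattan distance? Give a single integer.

Tile 3: at (0,0), goal (0,2), distance |0-0|+|0-2| = 2
Tile 6: at (0,1), goal (1,2), distance |0-1|+|1-2| = 2
Tile 5: at (0,2), goal (1,1), distance |0-1|+|2-1| = 2
Tile 2: at (1,0), goal (0,1), distance |1-0|+|0-1| = 2
Tile 1: at (1,1), goal (0,0), distance |1-0|+|1-0| = 2
Tile 4: at (1,2), goal (1,0), distance |1-1|+|2-0| = 2
Tile 8: at (2,0), goal (2,1), distance |2-2|+|0-1| = 1
Tile 7: at (2,2), goal (2,0), distance |2-2|+|2-0| = 2
Sum: 2 + 2 + 2 + 2 + 2 + 2 + 1 + 2 = 15

Answer: 15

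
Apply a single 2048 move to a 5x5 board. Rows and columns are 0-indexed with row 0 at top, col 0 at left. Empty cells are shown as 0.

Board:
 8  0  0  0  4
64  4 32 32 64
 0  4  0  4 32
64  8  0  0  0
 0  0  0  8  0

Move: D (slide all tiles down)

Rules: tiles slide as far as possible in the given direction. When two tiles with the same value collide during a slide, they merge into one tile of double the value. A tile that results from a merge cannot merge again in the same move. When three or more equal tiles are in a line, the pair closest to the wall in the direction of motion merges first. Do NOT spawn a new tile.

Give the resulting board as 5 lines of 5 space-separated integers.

Slide down:
col 0: [8, 64, 0, 64, 0] -> [0, 0, 0, 8, 128]
col 1: [0, 4, 4, 8, 0] -> [0, 0, 0, 8, 8]
col 2: [0, 32, 0, 0, 0] -> [0, 0, 0, 0, 32]
col 3: [0, 32, 4, 0, 8] -> [0, 0, 32, 4, 8]
col 4: [4, 64, 32, 0, 0] -> [0, 0, 4, 64, 32]

Answer:   0   0   0   0   0
  0   0   0   0   0
  0   0   0  32   4
  8   8   0   4  64
128   8  32   8  32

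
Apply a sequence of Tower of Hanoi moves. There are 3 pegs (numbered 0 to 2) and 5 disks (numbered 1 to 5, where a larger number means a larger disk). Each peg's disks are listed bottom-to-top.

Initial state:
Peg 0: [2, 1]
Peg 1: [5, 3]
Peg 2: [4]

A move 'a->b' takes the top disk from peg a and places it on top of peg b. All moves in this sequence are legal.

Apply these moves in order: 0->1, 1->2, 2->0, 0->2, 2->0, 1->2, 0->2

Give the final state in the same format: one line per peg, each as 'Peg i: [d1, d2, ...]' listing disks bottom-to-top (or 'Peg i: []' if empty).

After move 1 (0->1):
Peg 0: [2]
Peg 1: [5, 3, 1]
Peg 2: [4]

After move 2 (1->2):
Peg 0: [2]
Peg 1: [5, 3]
Peg 2: [4, 1]

After move 3 (2->0):
Peg 0: [2, 1]
Peg 1: [5, 3]
Peg 2: [4]

After move 4 (0->2):
Peg 0: [2]
Peg 1: [5, 3]
Peg 2: [4, 1]

After move 5 (2->0):
Peg 0: [2, 1]
Peg 1: [5, 3]
Peg 2: [4]

After move 6 (1->2):
Peg 0: [2, 1]
Peg 1: [5]
Peg 2: [4, 3]

After move 7 (0->2):
Peg 0: [2]
Peg 1: [5]
Peg 2: [4, 3, 1]

Answer: Peg 0: [2]
Peg 1: [5]
Peg 2: [4, 3, 1]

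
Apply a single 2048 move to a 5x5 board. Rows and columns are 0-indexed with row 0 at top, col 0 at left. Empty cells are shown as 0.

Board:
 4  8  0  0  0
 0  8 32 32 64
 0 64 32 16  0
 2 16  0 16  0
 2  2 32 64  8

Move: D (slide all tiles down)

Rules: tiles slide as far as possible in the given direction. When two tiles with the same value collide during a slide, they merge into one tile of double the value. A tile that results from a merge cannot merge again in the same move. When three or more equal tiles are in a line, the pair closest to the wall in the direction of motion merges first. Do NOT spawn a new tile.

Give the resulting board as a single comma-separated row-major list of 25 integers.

Slide down:
col 0: [4, 0, 0, 2, 2] -> [0, 0, 0, 4, 4]
col 1: [8, 8, 64, 16, 2] -> [0, 16, 64, 16, 2]
col 2: [0, 32, 32, 0, 32] -> [0, 0, 0, 32, 64]
col 3: [0, 32, 16, 16, 64] -> [0, 0, 32, 32, 64]
col 4: [0, 64, 0, 0, 8] -> [0, 0, 0, 64, 8]

Answer: 0, 0, 0, 0, 0, 0, 16, 0, 0, 0, 0, 64, 0, 32, 0, 4, 16, 32, 32, 64, 4, 2, 64, 64, 8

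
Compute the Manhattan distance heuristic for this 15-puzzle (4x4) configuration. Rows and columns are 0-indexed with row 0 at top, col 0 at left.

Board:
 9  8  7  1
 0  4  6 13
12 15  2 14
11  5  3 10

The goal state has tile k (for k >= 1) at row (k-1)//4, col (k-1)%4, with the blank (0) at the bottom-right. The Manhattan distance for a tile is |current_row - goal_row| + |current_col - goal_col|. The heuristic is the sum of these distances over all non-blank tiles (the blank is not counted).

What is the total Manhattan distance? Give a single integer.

Answer: 41

Derivation:
Tile 9: at (0,0), goal (2,0), distance |0-2|+|0-0| = 2
Tile 8: at (0,1), goal (1,3), distance |0-1|+|1-3| = 3
Tile 7: at (0,2), goal (1,2), distance |0-1|+|2-2| = 1
Tile 1: at (0,3), goal (0,0), distance |0-0|+|3-0| = 3
Tile 4: at (1,1), goal (0,3), distance |1-0|+|1-3| = 3
Tile 6: at (1,2), goal (1,1), distance |1-1|+|2-1| = 1
Tile 13: at (1,3), goal (3,0), distance |1-3|+|3-0| = 5
Tile 12: at (2,0), goal (2,3), distance |2-2|+|0-3| = 3
Tile 15: at (2,1), goal (3,2), distance |2-3|+|1-2| = 2
Tile 2: at (2,2), goal (0,1), distance |2-0|+|2-1| = 3
Tile 14: at (2,3), goal (3,1), distance |2-3|+|3-1| = 3
Tile 11: at (3,0), goal (2,2), distance |3-2|+|0-2| = 3
Tile 5: at (3,1), goal (1,0), distance |3-1|+|1-0| = 3
Tile 3: at (3,2), goal (0,2), distance |3-0|+|2-2| = 3
Tile 10: at (3,3), goal (2,1), distance |3-2|+|3-1| = 3
Sum: 2 + 3 + 1 + 3 + 3 + 1 + 5 + 3 + 2 + 3 + 3 + 3 + 3 + 3 + 3 = 41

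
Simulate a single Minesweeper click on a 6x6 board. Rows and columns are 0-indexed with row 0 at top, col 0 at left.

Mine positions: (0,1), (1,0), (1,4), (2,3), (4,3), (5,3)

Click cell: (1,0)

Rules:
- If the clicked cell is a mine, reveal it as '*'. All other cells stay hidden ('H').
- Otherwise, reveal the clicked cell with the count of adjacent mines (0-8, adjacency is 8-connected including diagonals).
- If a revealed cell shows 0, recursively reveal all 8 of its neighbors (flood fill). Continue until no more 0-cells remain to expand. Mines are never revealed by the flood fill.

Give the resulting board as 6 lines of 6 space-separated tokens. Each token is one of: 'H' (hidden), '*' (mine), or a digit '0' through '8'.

H H H H H H
* H H H H H
H H H H H H
H H H H H H
H H H H H H
H H H H H H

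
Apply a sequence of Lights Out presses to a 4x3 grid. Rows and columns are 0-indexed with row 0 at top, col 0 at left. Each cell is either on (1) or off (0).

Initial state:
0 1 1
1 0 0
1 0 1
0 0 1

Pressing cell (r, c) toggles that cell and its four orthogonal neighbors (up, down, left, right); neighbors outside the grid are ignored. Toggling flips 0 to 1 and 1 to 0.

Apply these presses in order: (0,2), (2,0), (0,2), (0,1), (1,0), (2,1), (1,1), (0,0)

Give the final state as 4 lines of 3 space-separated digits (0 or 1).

After press 1 at (0,2):
0 0 0
1 0 1
1 0 1
0 0 1

After press 2 at (2,0):
0 0 0
0 0 1
0 1 1
1 0 1

After press 3 at (0,2):
0 1 1
0 0 0
0 1 1
1 0 1

After press 4 at (0,1):
1 0 0
0 1 0
0 1 1
1 0 1

After press 5 at (1,0):
0 0 0
1 0 0
1 1 1
1 0 1

After press 6 at (2,1):
0 0 0
1 1 0
0 0 0
1 1 1

After press 7 at (1,1):
0 1 0
0 0 1
0 1 0
1 1 1

After press 8 at (0,0):
1 0 0
1 0 1
0 1 0
1 1 1

Answer: 1 0 0
1 0 1
0 1 0
1 1 1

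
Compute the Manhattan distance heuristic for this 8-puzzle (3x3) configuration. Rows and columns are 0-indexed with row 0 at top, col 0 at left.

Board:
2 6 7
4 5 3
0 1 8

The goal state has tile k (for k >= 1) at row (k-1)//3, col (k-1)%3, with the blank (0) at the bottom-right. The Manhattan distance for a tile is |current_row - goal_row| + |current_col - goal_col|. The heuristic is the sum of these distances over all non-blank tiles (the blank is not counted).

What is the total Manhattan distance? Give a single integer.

Tile 2: (0,0)->(0,1) = 1
Tile 6: (0,1)->(1,2) = 2
Tile 7: (0,2)->(2,0) = 4
Tile 4: (1,0)->(1,0) = 0
Tile 5: (1,1)->(1,1) = 0
Tile 3: (1,2)->(0,2) = 1
Tile 1: (2,1)->(0,0) = 3
Tile 8: (2,2)->(2,1) = 1
Sum: 1 + 2 + 4 + 0 + 0 + 1 + 3 + 1 = 12

Answer: 12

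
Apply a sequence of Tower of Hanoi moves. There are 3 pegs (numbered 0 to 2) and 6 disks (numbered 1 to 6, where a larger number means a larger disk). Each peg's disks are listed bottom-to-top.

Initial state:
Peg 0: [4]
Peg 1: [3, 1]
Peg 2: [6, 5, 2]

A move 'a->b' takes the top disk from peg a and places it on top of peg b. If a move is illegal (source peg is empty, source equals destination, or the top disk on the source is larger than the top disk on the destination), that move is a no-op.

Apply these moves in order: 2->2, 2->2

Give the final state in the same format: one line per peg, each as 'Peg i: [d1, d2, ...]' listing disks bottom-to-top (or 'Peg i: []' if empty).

After move 1 (2->2):
Peg 0: [4]
Peg 1: [3, 1]
Peg 2: [6, 5, 2]

After move 2 (2->2):
Peg 0: [4]
Peg 1: [3, 1]
Peg 2: [6, 5, 2]

Answer: Peg 0: [4]
Peg 1: [3, 1]
Peg 2: [6, 5, 2]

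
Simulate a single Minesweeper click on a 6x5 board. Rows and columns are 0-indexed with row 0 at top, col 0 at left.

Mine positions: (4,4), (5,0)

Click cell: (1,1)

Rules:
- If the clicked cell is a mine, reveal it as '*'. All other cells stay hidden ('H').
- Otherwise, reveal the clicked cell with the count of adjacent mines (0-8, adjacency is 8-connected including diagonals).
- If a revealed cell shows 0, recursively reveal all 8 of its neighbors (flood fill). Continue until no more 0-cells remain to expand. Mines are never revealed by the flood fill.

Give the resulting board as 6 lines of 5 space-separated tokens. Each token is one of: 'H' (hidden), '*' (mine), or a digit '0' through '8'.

0 0 0 0 0
0 0 0 0 0
0 0 0 0 0
0 0 0 1 1
1 1 0 1 H
H 1 0 1 H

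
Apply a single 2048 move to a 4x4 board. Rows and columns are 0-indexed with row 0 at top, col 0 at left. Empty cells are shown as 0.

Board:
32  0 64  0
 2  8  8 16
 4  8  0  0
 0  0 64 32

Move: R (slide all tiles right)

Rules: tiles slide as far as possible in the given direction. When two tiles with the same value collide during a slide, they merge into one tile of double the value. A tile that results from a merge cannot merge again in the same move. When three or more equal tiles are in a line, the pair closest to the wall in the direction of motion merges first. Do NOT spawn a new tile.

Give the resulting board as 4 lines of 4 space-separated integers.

Answer:  0  0 32 64
 0  2 16 16
 0  0  4  8
 0  0 64 32

Derivation:
Slide right:
row 0: [32, 0, 64, 0] -> [0, 0, 32, 64]
row 1: [2, 8, 8, 16] -> [0, 2, 16, 16]
row 2: [4, 8, 0, 0] -> [0, 0, 4, 8]
row 3: [0, 0, 64, 32] -> [0, 0, 64, 32]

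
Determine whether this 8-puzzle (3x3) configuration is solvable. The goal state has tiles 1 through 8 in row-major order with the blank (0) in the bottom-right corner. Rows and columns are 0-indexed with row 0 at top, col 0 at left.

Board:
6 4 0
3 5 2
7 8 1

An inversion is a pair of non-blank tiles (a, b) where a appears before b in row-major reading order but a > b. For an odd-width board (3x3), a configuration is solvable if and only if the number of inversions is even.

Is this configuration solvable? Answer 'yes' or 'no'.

Inversions (pairs i<j in row-major order where tile[i] > tile[j] > 0): 15
15 is odd, so the puzzle is not solvable.

Answer: no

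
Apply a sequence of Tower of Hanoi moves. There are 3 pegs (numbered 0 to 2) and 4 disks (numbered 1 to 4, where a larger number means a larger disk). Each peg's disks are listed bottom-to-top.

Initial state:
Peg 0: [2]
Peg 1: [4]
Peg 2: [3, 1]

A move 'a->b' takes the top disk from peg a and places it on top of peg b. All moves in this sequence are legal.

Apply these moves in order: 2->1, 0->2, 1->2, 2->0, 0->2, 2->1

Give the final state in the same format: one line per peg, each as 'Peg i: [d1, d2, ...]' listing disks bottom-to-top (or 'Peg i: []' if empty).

After move 1 (2->1):
Peg 0: [2]
Peg 1: [4, 1]
Peg 2: [3]

After move 2 (0->2):
Peg 0: []
Peg 1: [4, 1]
Peg 2: [3, 2]

After move 3 (1->2):
Peg 0: []
Peg 1: [4]
Peg 2: [3, 2, 1]

After move 4 (2->0):
Peg 0: [1]
Peg 1: [4]
Peg 2: [3, 2]

After move 5 (0->2):
Peg 0: []
Peg 1: [4]
Peg 2: [3, 2, 1]

After move 6 (2->1):
Peg 0: []
Peg 1: [4, 1]
Peg 2: [3, 2]

Answer: Peg 0: []
Peg 1: [4, 1]
Peg 2: [3, 2]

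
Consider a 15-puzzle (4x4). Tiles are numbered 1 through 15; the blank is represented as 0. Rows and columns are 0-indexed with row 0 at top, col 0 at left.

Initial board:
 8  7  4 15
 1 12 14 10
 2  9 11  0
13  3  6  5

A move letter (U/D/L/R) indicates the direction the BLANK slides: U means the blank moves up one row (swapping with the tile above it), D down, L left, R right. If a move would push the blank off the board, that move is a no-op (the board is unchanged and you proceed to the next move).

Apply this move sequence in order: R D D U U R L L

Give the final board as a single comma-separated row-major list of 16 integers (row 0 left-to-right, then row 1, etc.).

Answer: 8, 7, 4, 15, 1, 0, 12, 14, 2, 9, 11, 10, 13, 3, 6, 5

Derivation:
After move 1 (R):
 8  7  4 15
 1 12 14 10
 2  9 11  0
13  3  6  5

After move 2 (D):
 8  7  4 15
 1 12 14 10
 2  9 11  5
13  3  6  0

After move 3 (D):
 8  7  4 15
 1 12 14 10
 2  9 11  5
13  3  6  0

After move 4 (U):
 8  7  4 15
 1 12 14 10
 2  9 11  0
13  3  6  5

After move 5 (U):
 8  7  4 15
 1 12 14  0
 2  9 11 10
13  3  6  5

After move 6 (R):
 8  7  4 15
 1 12 14  0
 2  9 11 10
13  3  6  5

After move 7 (L):
 8  7  4 15
 1 12  0 14
 2  9 11 10
13  3  6  5

After move 8 (L):
 8  7  4 15
 1  0 12 14
 2  9 11 10
13  3  6  5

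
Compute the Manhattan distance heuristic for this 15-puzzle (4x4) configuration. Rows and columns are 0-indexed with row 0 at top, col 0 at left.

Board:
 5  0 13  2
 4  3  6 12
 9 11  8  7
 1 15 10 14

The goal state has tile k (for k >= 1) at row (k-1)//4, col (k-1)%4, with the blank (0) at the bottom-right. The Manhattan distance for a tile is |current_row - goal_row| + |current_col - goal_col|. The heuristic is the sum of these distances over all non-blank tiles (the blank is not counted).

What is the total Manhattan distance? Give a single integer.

Tile 5: (0,0)->(1,0) = 1
Tile 13: (0,2)->(3,0) = 5
Tile 2: (0,3)->(0,1) = 2
Tile 4: (1,0)->(0,3) = 4
Tile 3: (1,1)->(0,2) = 2
Tile 6: (1,2)->(1,1) = 1
Tile 12: (1,3)->(2,3) = 1
Tile 9: (2,0)->(2,0) = 0
Tile 11: (2,1)->(2,2) = 1
Tile 8: (2,2)->(1,3) = 2
Tile 7: (2,3)->(1,2) = 2
Tile 1: (3,0)->(0,0) = 3
Tile 15: (3,1)->(3,2) = 1
Tile 10: (3,2)->(2,1) = 2
Tile 14: (3,3)->(3,1) = 2
Sum: 1 + 5 + 2 + 4 + 2 + 1 + 1 + 0 + 1 + 2 + 2 + 3 + 1 + 2 + 2 = 29

Answer: 29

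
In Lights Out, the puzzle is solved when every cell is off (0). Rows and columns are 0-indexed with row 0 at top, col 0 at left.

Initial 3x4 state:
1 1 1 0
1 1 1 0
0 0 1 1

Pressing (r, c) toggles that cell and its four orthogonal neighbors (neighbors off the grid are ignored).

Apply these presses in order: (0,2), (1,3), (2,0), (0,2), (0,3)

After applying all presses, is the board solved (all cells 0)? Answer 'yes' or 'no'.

Answer: no

Derivation:
After press 1 at (0,2):
1 0 0 1
1 1 0 0
0 0 1 1

After press 2 at (1,3):
1 0 0 0
1 1 1 1
0 0 1 0

After press 3 at (2,0):
1 0 0 0
0 1 1 1
1 1 1 0

After press 4 at (0,2):
1 1 1 1
0 1 0 1
1 1 1 0

After press 5 at (0,3):
1 1 0 0
0 1 0 0
1 1 1 0

Lights still on: 6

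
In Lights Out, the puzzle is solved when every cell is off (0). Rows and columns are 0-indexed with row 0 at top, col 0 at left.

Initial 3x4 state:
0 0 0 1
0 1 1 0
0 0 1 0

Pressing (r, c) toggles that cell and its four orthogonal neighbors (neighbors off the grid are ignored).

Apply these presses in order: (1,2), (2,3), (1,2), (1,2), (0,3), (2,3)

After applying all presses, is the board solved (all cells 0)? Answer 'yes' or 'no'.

Answer: yes

Derivation:
After press 1 at (1,2):
0 0 1 1
0 0 0 1
0 0 0 0

After press 2 at (2,3):
0 0 1 1
0 0 0 0
0 0 1 1

After press 3 at (1,2):
0 0 0 1
0 1 1 1
0 0 0 1

After press 4 at (1,2):
0 0 1 1
0 0 0 0
0 0 1 1

After press 5 at (0,3):
0 0 0 0
0 0 0 1
0 0 1 1

After press 6 at (2,3):
0 0 0 0
0 0 0 0
0 0 0 0

Lights still on: 0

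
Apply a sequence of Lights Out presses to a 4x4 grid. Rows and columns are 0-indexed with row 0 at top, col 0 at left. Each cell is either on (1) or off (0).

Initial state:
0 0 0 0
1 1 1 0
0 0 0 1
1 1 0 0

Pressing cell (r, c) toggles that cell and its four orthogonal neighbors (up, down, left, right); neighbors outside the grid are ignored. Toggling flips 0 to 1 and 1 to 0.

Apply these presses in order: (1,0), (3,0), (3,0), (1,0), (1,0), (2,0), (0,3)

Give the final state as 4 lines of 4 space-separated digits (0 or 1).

After press 1 at (1,0):
1 0 0 0
0 0 1 0
1 0 0 1
1 1 0 0

After press 2 at (3,0):
1 0 0 0
0 0 1 0
0 0 0 1
0 0 0 0

After press 3 at (3,0):
1 0 0 0
0 0 1 0
1 0 0 1
1 1 0 0

After press 4 at (1,0):
0 0 0 0
1 1 1 0
0 0 0 1
1 1 0 0

After press 5 at (1,0):
1 0 0 0
0 0 1 0
1 0 0 1
1 1 0 0

After press 6 at (2,0):
1 0 0 0
1 0 1 0
0 1 0 1
0 1 0 0

After press 7 at (0,3):
1 0 1 1
1 0 1 1
0 1 0 1
0 1 0 0

Answer: 1 0 1 1
1 0 1 1
0 1 0 1
0 1 0 0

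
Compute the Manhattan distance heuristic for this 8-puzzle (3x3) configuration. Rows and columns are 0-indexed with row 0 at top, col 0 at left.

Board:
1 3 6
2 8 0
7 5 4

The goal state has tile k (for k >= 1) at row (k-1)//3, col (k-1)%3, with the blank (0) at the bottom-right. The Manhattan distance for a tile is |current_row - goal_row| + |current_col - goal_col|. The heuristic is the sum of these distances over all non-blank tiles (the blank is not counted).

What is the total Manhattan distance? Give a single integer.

Tile 1: (0,0)->(0,0) = 0
Tile 3: (0,1)->(0,2) = 1
Tile 6: (0,2)->(1,2) = 1
Tile 2: (1,0)->(0,1) = 2
Tile 8: (1,1)->(2,1) = 1
Tile 7: (2,0)->(2,0) = 0
Tile 5: (2,1)->(1,1) = 1
Tile 4: (2,2)->(1,0) = 3
Sum: 0 + 1 + 1 + 2 + 1 + 0 + 1 + 3 = 9

Answer: 9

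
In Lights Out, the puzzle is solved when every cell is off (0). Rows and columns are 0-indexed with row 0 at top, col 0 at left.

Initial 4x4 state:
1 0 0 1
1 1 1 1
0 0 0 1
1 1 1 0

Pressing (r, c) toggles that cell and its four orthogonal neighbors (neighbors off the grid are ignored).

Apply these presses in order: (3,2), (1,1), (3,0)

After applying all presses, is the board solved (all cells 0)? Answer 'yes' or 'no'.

Answer: no

Derivation:
After press 1 at (3,2):
1 0 0 1
1 1 1 1
0 0 1 1
1 0 0 1

After press 2 at (1,1):
1 1 0 1
0 0 0 1
0 1 1 1
1 0 0 1

After press 3 at (3,0):
1 1 0 1
0 0 0 1
1 1 1 1
0 1 0 1

Lights still on: 10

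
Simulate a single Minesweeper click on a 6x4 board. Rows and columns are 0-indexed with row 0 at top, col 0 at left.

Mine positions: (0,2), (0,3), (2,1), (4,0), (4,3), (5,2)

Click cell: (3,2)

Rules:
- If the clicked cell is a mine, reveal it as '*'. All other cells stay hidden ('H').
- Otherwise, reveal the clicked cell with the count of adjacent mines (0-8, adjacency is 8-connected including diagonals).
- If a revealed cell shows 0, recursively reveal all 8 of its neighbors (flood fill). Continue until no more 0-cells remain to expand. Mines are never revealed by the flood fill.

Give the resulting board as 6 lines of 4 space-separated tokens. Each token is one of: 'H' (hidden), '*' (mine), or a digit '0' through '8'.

H H H H
H H H H
H H H H
H H 2 H
H H H H
H H H H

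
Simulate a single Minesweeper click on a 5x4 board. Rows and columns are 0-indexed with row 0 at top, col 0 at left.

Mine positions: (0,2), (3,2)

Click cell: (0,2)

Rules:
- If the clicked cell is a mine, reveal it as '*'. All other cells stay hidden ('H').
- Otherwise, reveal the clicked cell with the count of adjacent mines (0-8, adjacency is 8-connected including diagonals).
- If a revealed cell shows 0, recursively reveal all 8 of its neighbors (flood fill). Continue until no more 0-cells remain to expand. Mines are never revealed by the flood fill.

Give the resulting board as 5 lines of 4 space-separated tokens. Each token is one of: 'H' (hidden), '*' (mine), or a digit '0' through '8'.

H H * H
H H H H
H H H H
H H H H
H H H H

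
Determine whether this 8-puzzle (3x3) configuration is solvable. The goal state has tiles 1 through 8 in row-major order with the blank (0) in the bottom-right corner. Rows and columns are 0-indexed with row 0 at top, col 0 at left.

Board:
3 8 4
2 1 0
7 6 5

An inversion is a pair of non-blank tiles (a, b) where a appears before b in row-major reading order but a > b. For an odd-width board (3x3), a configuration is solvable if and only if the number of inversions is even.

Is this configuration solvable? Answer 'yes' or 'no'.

Inversions (pairs i<j in row-major order where tile[i] > tile[j] > 0): 14
14 is even, so the puzzle is solvable.

Answer: yes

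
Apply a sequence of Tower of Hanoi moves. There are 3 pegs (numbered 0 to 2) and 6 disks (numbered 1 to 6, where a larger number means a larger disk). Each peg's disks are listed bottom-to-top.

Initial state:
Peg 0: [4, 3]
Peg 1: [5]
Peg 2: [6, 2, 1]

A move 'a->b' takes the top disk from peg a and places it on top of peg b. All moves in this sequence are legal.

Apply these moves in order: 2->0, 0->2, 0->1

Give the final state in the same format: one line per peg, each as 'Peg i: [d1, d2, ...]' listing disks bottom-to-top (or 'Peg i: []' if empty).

After move 1 (2->0):
Peg 0: [4, 3, 1]
Peg 1: [5]
Peg 2: [6, 2]

After move 2 (0->2):
Peg 0: [4, 3]
Peg 1: [5]
Peg 2: [6, 2, 1]

After move 3 (0->1):
Peg 0: [4]
Peg 1: [5, 3]
Peg 2: [6, 2, 1]

Answer: Peg 0: [4]
Peg 1: [5, 3]
Peg 2: [6, 2, 1]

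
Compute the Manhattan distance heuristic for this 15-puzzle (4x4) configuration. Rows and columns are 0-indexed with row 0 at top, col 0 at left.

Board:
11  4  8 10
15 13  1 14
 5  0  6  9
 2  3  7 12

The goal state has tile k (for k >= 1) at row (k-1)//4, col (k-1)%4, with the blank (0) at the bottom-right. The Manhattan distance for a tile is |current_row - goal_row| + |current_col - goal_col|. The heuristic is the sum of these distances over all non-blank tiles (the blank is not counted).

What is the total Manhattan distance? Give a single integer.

Answer: 43

Derivation:
Tile 11: at (0,0), goal (2,2), distance |0-2|+|0-2| = 4
Tile 4: at (0,1), goal (0,3), distance |0-0|+|1-3| = 2
Tile 8: at (0,2), goal (1,3), distance |0-1|+|2-3| = 2
Tile 10: at (0,3), goal (2,1), distance |0-2|+|3-1| = 4
Tile 15: at (1,0), goal (3,2), distance |1-3|+|0-2| = 4
Tile 13: at (1,1), goal (3,0), distance |1-3|+|1-0| = 3
Tile 1: at (1,2), goal (0,0), distance |1-0|+|2-0| = 3
Tile 14: at (1,3), goal (3,1), distance |1-3|+|3-1| = 4
Tile 5: at (2,0), goal (1,0), distance |2-1|+|0-0| = 1
Tile 6: at (2,2), goal (1,1), distance |2-1|+|2-1| = 2
Tile 9: at (2,3), goal (2,0), distance |2-2|+|3-0| = 3
Tile 2: at (3,0), goal (0,1), distance |3-0|+|0-1| = 4
Tile 3: at (3,1), goal (0,2), distance |3-0|+|1-2| = 4
Tile 7: at (3,2), goal (1,2), distance |3-1|+|2-2| = 2
Tile 12: at (3,3), goal (2,3), distance |3-2|+|3-3| = 1
Sum: 4 + 2 + 2 + 4 + 4 + 3 + 3 + 4 + 1 + 2 + 3 + 4 + 4 + 2 + 1 = 43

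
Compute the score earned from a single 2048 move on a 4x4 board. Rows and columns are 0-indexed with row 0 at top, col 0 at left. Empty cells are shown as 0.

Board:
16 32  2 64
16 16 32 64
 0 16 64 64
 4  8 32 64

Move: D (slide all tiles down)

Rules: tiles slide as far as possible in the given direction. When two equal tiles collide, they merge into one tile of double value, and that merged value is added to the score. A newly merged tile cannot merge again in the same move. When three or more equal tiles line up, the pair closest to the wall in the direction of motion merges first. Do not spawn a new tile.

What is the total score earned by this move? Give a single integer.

Answer: 320

Derivation:
Slide down:
col 0: [16, 16, 0, 4] -> [0, 0, 32, 4]  score +32 (running 32)
col 1: [32, 16, 16, 8] -> [0, 32, 32, 8]  score +32 (running 64)
col 2: [2, 32, 64, 32] -> [2, 32, 64, 32]  score +0 (running 64)
col 3: [64, 64, 64, 64] -> [0, 0, 128, 128]  score +256 (running 320)
Board after move:
  0   0   2   0
  0  32  32   0
 32  32  64 128
  4   8  32 128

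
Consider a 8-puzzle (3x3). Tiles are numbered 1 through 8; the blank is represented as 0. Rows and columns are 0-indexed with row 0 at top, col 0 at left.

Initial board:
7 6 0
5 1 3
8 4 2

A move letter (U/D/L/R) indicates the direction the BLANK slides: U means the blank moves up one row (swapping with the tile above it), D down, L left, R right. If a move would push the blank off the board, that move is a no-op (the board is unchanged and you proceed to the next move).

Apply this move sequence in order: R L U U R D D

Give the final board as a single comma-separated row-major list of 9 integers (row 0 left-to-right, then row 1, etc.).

After move 1 (R):
7 6 0
5 1 3
8 4 2

After move 2 (L):
7 0 6
5 1 3
8 4 2

After move 3 (U):
7 0 6
5 1 3
8 4 2

After move 4 (U):
7 0 6
5 1 3
8 4 2

After move 5 (R):
7 6 0
5 1 3
8 4 2

After move 6 (D):
7 6 3
5 1 0
8 4 2

After move 7 (D):
7 6 3
5 1 2
8 4 0

Answer: 7, 6, 3, 5, 1, 2, 8, 4, 0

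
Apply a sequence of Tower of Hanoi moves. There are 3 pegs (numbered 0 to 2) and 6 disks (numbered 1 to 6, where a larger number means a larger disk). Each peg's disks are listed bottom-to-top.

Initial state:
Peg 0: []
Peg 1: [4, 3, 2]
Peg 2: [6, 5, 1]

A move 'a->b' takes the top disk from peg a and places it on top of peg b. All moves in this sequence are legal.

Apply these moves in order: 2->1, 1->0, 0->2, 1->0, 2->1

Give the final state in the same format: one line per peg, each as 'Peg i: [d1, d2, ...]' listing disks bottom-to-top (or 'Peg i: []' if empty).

After move 1 (2->1):
Peg 0: []
Peg 1: [4, 3, 2, 1]
Peg 2: [6, 5]

After move 2 (1->0):
Peg 0: [1]
Peg 1: [4, 3, 2]
Peg 2: [6, 5]

After move 3 (0->2):
Peg 0: []
Peg 1: [4, 3, 2]
Peg 2: [6, 5, 1]

After move 4 (1->0):
Peg 0: [2]
Peg 1: [4, 3]
Peg 2: [6, 5, 1]

After move 5 (2->1):
Peg 0: [2]
Peg 1: [4, 3, 1]
Peg 2: [6, 5]

Answer: Peg 0: [2]
Peg 1: [4, 3, 1]
Peg 2: [6, 5]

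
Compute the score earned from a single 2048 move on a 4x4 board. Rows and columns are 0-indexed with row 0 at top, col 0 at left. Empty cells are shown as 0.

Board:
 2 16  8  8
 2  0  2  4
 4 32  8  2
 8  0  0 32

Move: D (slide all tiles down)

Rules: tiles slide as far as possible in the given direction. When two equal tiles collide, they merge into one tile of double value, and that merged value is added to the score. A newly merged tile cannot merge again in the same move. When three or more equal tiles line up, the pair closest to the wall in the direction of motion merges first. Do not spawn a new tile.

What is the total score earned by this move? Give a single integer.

Answer: 4

Derivation:
Slide down:
col 0: [2, 2, 4, 8] -> [0, 4, 4, 8]  score +4 (running 4)
col 1: [16, 0, 32, 0] -> [0, 0, 16, 32]  score +0 (running 4)
col 2: [8, 2, 8, 0] -> [0, 8, 2, 8]  score +0 (running 4)
col 3: [8, 4, 2, 32] -> [8, 4, 2, 32]  score +0 (running 4)
Board after move:
 0  0  0  8
 4  0  8  4
 4 16  2  2
 8 32  8 32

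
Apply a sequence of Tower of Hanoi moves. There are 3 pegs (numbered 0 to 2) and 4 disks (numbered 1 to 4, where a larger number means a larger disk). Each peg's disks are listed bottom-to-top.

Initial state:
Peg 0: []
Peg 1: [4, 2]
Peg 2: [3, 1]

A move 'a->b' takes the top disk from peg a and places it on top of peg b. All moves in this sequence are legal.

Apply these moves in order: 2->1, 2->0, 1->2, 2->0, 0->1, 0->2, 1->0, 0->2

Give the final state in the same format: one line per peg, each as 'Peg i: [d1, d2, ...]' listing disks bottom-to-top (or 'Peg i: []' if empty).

After move 1 (2->1):
Peg 0: []
Peg 1: [4, 2, 1]
Peg 2: [3]

After move 2 (2->0):
Peg 0: [3]
Peg 1: [4, 2, 1]
Peg 2: []

After move 3 (1->2):
Peg 0: [3]
Peg 1: [4, 2]
Peg 2: [1]

After move 4 (2->0):
Peg 0: [3, 1]
Peg 1: [4, 2]
Peg 2: []

After move 5 (0->1):
Peg 0: [3]
Peg 1: [4, 2, 1]
Peg 2: []

After move 6 (0->2):
Peg 0: []
Peg 1: [4, 2, 1]
Peg 2: [3]

After move 7 (1->0):
Peg 0: [1]
Peg 1: [4, 2]
Peg 2: [3]

After move 8 (0->2):
Peg 0: []
Peg 1: [4, 2]
Peg 2: [3, 1]

Answer: Peg 0: []
Peg 1: [4, 2]
Peg 2: [3, 1]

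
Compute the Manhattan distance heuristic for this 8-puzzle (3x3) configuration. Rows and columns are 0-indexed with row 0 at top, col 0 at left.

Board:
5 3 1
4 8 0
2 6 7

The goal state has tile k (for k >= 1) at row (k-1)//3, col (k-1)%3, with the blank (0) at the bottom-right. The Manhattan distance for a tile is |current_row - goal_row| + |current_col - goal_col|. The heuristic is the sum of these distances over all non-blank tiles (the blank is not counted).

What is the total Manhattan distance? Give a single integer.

Tile 5: at (0,0), goal (1,1), distance |0-1|+|0-1| = 2
Tile 3: at (0,1), goal (0,2), distance |0-0|+|1-2| = 1
Tile 1: at (0,2), goal (0,0), distance |0-0|+|2-0| = 2
Tile 4: at (1,0), goal (1,0), distance |1-1|+|0-0| = 0
Tile 8: at (1,1), goal (2,1), distance |1-2|+|1-1| = 1
Tile 2: at (2,0), goal (0,1), distance |2-0|+|0-1| = 3
Tile 6: at (2,1), goal (1,2), distance |2-1|+|1-2| = 2
Tile 7: at (2,2), goal (2,0), distance |2-2|+|2-0| = 2
Sum: 2 + 1 + 2 + 0 + 1 + 3 + 2 + 2 = 13

Answer: 13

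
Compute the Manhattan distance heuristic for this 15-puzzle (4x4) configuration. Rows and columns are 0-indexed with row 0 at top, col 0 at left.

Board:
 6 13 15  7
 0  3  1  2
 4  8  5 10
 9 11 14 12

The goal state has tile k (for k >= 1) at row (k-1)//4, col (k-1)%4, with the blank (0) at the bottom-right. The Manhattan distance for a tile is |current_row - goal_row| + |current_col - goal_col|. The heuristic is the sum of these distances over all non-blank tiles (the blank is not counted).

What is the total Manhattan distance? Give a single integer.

Answer: 37

Derivation:
Tile 6: at (0,0), goal (1,1), distance |0-1|+|0-1| = 2
Tile 13: at (0,1), goal (3,0), distance |0-3|+|1-0| = 4
Tile 15: at (0,2), goal (3,2), distance |0-3|+|2-2| = 3
Tile 7: at (0,3), goal (1,2), distance |0-1|+|3-2| = 2
Tile 3: at (1,1), goal (0,2), distance |1-0|+|1-2| = 2
Tile 1: at (1,2), goal (0,0), distance |1-0|+|2-0| = 3
Tile 2: at (1,3), goal (0,1), distance |1-0|+|3-1| = 3
Tile 4: at (2,0), goal (0,3), distance |2-0|+|0-3| = 5
Tile 8: at (2,1), goal (1,3), distance |2-1|+|1-3| = 3
Tile 5: at (2,2), goal (1,0), distance |2-1|+|2-0| = 3
Tile 10: at (2,3), goal (2,1), distance |2-2|+|3-1| = 2
Tile 9: at (3,0), goal (2,0), distance |3-2|+|0-0| = 1
Tile 11: at (3,1), goal (2,2), distance |3-2|+|1-2| = 2
Tile 14: at (3,2), goal (3,1), distance |3-3|+|2-1| = 1
Tile 12: at (3,3), goal (2,3), distance |3-2|+|3-3| = 1
Sum: 2 + 4 + 3 + 2 + 2 + 3 + 3 + 5 + 3 + 3 + 2 + 1 + 2 + 1 + 1 = 37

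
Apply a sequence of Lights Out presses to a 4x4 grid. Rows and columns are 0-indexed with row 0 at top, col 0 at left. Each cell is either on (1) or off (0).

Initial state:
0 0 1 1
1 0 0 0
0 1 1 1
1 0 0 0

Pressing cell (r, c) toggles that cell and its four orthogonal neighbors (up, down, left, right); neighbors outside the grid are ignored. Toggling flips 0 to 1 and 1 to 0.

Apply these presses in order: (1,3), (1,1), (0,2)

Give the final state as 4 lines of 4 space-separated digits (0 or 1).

Answer: 0 0 0 1
0 1 1 1
0 0 1 0
1 0 0 0

Derivation:
After press 1 at (1,3):
0 0 1 0
1 0 1 1
0 1 1 0
1 0 0 0

After press 2 at (1,1):
0 1 1 0
0 1 0 1
0 0 1 0
1 0 0 0

After press 3 at (0,2):
0 0 0 1
0 1 1 1
0 0 1 0
1 0 0 0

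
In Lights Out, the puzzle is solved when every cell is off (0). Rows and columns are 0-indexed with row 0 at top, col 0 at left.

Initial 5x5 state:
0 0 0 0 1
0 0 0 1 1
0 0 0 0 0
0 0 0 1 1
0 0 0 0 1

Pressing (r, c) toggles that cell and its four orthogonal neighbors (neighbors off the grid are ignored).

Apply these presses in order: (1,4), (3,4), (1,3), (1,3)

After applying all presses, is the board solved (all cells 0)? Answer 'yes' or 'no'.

Answer: yes

Derivation:
After press 1 at (1,4):
0 0 0 0 0
0 0 0 0 0
0 0 0 0 1
0 0 0 1 1
0 0 0 0 1

After press 2 at (3,4):
0 0 0 0 0
0 0 0 0 0
0 0 0 0 0
0 0 0 0 0
0 0 0 0 0

After press 3 at (1,3):
0 0 0 1 0
0 0 1 1 1
0 0 0 1 0
0 0 0 0 0
0 0 0 0 0

After press 4 at (1,3):
0 0 0 0 0
0 0 0 0 0
0 0 0 0 0
0 0 0 0 0
0 0 0 0 0

Lights still on: 0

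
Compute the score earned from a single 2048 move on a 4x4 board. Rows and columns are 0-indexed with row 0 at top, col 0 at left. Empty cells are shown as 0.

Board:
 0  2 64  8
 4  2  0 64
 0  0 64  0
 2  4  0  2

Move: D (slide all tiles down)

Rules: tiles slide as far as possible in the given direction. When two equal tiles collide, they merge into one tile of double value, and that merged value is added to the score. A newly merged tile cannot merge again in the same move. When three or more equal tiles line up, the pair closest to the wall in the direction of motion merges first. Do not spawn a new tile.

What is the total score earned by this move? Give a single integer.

Slide down:
col 0: [0, 4, 0, 2] -> [0, 0, 4, 2]  score +0 (running 0)
col 1: [2, 2, 0, 4] -> [0, 0, 4, 4]  score +4 (running 4)
col 2: [64, 0, 64, 0] -> [0, 0, 0, 128]  score +128 (running 132)
col 3: [8, 64, 0, 2] -> [0, 8, 64, 2]  score +0 (running 132)
Board after move:
  0   0   0   0
  0   0   0   8
  4   4   0  64
  2   4 128   2

Answer: 132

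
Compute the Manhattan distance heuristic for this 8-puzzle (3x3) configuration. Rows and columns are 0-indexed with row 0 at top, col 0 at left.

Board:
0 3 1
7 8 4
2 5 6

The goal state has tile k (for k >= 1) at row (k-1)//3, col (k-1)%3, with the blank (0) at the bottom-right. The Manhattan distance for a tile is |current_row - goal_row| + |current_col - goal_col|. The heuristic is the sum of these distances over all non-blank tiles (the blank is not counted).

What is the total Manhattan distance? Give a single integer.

Tile 3: (0,1)->(0,2) = 1
Tile 1: (0,2)->(0,0) = 2
Tile 7: (1,0)->(2,0) = 1
Tile 8: (1,1)->(2,1) = 1
Tile 4: (1,2)->(1,0) = 2
Tile 2: (2,0)->(0,1) = 3
Tile 5: (2,1)->(1,1) = 1
Tile 6: (2,2)->(1,2) = 1
Sum: 1 + 2 + 1 + 1 + 2 + 3 + 1 + 1 = 12

Answer: 12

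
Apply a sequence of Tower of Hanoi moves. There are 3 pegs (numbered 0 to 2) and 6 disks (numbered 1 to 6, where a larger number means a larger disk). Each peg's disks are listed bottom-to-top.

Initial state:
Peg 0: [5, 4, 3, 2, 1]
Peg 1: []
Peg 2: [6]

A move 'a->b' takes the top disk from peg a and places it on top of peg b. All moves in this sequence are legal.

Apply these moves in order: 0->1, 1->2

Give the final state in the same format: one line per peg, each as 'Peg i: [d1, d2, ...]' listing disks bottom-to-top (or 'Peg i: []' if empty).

After move 1 (0->1):
Peg 0: [5, 4, 3, 2]
Peg 1: [1]
Peg 2: [6]

After move 2 (1->2):
Peg 0: [5, 4, 3, 2]
Peg 1: []
Peg 2: [6, 1]

Answer: Peg 0: [5, 4, 3, 2]
Peg 1: []
Peg 2: [6, 1]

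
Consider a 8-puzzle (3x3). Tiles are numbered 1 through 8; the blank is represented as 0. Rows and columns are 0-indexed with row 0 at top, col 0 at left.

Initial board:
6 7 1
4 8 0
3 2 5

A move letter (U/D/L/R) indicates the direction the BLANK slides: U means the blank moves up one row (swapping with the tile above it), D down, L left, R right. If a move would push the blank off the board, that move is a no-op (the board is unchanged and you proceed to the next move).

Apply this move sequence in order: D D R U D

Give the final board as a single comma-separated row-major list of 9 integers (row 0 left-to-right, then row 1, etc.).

Answer: 6, 7, 1, 4, 8, 5, 3, 2, 0

Derivation:
After move 1 (D):
6 7 1
4 8 5
3 2 0

After move 2 (D):
6 7 1
4 8 5
3 2 0

After move 3 (R):
6 7 1
4 8 5
3 2 0

After move 4 (U):
6 7 1
4 8 0
3 2 5

After move 5 (D):
6 7 1
4 8 5
3 2 0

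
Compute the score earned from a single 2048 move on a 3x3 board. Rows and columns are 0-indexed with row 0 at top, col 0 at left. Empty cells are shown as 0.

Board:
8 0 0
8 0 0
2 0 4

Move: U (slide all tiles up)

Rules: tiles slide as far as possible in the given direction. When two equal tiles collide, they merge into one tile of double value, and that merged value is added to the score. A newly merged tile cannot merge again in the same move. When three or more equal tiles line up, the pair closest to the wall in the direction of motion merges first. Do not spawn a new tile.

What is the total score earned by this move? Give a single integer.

Slide up:
col 0: [8, 8, 2] -> [16, 2, 0]  score +16 (running 16)
col 1: [0, 0, 0] -> [0, 0, 0]  score +0 (running 16)
col 2: [0, 0, 4] -> [4, 0, 0]  score +0 (running 16)
Board after move:
16  0  4
 2  0  0
 0  0  0

Answer: 16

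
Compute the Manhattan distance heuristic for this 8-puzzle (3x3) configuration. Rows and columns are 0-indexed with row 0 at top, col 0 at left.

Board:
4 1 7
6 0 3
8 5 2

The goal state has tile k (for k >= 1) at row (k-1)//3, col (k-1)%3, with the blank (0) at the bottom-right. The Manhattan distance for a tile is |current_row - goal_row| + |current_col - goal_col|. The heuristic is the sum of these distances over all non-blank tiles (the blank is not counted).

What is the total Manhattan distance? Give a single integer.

Answer: 14

Derivation:
Tile 4: (0,0)->(1,0) = 1
Tile 1: (0,1)->(0,0) = 1
Tile 7: (0,2)->(2,0) = 4
Tile 6: (1,0)->(1,2) = 2
Tile 3: (1,2)->(0,2) = 1
Tile 8: (2,0)->(2,1) = 1
Tile 5: (2,1)->(1,1) = 1
Tile 2: (2,2)->(0,1) = 3
Sum: 1 + 1 + 4 + 2 + 1 + 1 + 1 + 3 = 14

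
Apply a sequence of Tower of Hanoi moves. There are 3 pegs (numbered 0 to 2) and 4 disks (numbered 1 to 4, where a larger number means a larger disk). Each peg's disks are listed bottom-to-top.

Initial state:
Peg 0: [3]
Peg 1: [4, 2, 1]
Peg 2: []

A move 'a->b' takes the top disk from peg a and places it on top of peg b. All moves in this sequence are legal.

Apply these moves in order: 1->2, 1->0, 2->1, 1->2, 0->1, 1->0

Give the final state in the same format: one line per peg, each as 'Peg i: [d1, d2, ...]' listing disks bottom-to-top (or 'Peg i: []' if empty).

Answer: Peg 0: [3, 2]
Peg 1: [4]
Peg 2: [1]

Derivation:
After move 1 (1->2):
Peg 0: [3]
Peg 1: [4, 2]
Peg 2: [1]

After move 2 (1->0):
Peg 0: [3, 2]
Peg 1: [4]
Peg 2: [1]

After move 3 (2->1):
Peg 0: [3, 2]
Peg 1: [4, 1]
Peg 2: []

After move 4 (1->2):
Peg 0: [3, 2]
Peg 1: [4]
Peg 2: [1]

After move 5 (0->1):
Peg 0: [3]
Peg 1: [4, 2]
Peg 2: [1]

After move 6 (1->0):
Peg 0: [3, 2]
Peg 1: [4]
Peg 2: [1]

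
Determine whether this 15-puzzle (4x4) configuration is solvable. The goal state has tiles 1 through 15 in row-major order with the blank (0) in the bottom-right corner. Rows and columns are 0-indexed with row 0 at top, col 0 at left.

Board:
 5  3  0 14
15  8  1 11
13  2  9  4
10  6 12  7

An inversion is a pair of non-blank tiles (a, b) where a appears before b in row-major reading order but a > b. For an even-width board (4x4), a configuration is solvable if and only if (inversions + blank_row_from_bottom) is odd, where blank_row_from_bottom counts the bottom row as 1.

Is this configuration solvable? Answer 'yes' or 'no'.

Inversions: 52
Blank is in row 0 (0-indexed from top), which is row 4 counting from the bottom (bottom = 1).
52 + 4 = 56, which is even, so the puzzle is not solvable.

Answer: no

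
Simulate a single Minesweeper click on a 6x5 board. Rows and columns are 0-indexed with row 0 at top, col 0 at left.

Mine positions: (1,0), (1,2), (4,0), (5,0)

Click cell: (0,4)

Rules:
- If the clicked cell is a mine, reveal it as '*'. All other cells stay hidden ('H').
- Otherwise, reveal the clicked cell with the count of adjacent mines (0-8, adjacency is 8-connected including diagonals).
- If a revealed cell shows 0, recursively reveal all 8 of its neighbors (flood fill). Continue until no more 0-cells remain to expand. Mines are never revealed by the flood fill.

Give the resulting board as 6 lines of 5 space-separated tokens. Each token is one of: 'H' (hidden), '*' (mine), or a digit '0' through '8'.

H H H 1 0
H H H 1 0
H 2 1 1 0
H 1 0 0 0
H 2 0 0 0
H 2 0 0 0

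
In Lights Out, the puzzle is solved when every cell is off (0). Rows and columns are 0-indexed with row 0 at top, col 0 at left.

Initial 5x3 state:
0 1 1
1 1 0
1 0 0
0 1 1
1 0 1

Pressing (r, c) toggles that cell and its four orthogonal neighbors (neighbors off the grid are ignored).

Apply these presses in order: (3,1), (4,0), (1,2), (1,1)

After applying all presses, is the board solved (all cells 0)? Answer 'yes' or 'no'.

After press 1 at (3,1):
0 1 1
1 1 0
1 1 0
1 0 0
1 1 1

After press 2 at (4,0):
0 1 1
1 1 0
1 1 0
0 0 0
0 0 1

After press 3 at (1,2):
0 1 0
1 0 1
1 1 1
0 0 0
0 0 1

After press 4 at (1,1):
0 0 0
0 1 0
1 0 1
0 0 0
0 0 1

Lights still on: 4

Answer: no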